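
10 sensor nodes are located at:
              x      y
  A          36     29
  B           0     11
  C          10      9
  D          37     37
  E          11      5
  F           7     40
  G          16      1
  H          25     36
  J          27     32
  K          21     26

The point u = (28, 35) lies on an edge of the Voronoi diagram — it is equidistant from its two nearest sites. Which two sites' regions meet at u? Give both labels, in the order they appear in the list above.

H and J

Squared distances from u to each site:
|uA|² = 64 + 36 = 100
|uB|² = 784 + 576 = 1360
|uC|² = 324 + 676 = 1000
|uD|² = 81 + 4 = 85
|uE|² = 289 + 900 = 1189
|uF|² = 441 + 25 = 466
|uG|² = 144 + 1156 = 1300
|uH|² = 9 + 1 = 10
|uJ|² = 1 + 9 = 10
|uK|² = 49 + 81 = 130
u is equidistant from H and J (both at squared distance 10), and every other site is strictly farther — so u lies on the H–J Voronoi edge.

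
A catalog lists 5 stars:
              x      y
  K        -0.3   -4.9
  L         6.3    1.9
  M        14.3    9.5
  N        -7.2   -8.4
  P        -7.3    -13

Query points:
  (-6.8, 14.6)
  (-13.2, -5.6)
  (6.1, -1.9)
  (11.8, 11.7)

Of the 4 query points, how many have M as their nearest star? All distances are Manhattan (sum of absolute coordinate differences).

(-6.8, 14.6) — d to each: K:26, L:25.8, M:26.2, N:23.4, P:28.1 → nearest is N
(-13.2, -5.6) — d to each: K:13.6, L:27, M:42.6, N:8.8, P:13.3 → nearest is N
(6.1, -1.9) — d to each: K:9.4, L:4, M:19.6, N:19.8, P:24.5 → nearest is L
(11.8, 11.7) — d to each: K:28.7, L:15.3, M:4.7, N:39.1, P:43.8 → nearest is M
1 of the 4 points has M as nearest.

1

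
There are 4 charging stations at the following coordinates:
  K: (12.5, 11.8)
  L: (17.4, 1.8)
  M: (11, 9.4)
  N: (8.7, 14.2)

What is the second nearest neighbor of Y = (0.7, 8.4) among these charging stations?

Compare squared distances (the ordering matches that of the actual distances):
|YK|² = (0.7−12.5)² + (8.4−11.8)² = 139.24 + 11.56 = 150.8
|YL|² = (0.7−17.4)² + (8.4−1.8)² = 278.89 + 43.56 = 322.45
|YM|² = (0.7−11)² + (8.4−9.4)² = 106.09 + 1 = 107.09
|YN|² = (0.7−8.7)² + (8.4−14.2)² = 64 + 33.64 = 97.64
Sorted ascending: N, M, K, … — the second-nearest is M.

M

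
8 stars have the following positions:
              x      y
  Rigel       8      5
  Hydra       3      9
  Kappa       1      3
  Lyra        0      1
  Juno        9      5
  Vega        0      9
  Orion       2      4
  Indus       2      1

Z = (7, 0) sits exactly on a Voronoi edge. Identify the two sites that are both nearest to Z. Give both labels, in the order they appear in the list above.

Rigel and Indus

Squared distances from Z to each site:
d²(Z, Rigel) = (7−8)² + (0−5)² = 1 + 25 = 26
d²(Z, Hydra) = (7−3)² + (0−9)² = 16 + 81 = 97
d²(Z, Kappa) = (7−1)² + (0−3)² = 36 + 9 = 45
d²(Z, Lyra) = (7−0)² + (0−1)² = 49 + 1 = 50
d²(Z, Juno) = (7−9)² + (0−5)² = 4 + 25 = 29
d²(Z, Vega) = (7−0)² + (0−9)² = 49 + 81 = 130
d²(Z, Orion) = (7−2)² + (0−4)² = 25 + 16 = 41
d²(Z, Indus) = (7−2)² + (0−1)² = 25 + 1 = 26
Z is equidistant from Rigel and Indus (both at squared distance 26), and every other site is strictly farther — so Z lies on the Rigel–Indus Voronoi edge.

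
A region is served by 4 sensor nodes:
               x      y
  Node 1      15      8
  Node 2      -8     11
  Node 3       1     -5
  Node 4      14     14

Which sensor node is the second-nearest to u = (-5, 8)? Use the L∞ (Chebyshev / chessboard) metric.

d(u, Node 1) = max(20, 0) = 20
d(u, Node 2) = max(3, 3) = 3
d(u, Node 3) = max(6, 13) = 13
d(u, Node 4) = max(19, 6) = 19
Sorted ascending: Node 2, Node 3, Node 4, … — the second-nearest is Node 3.

Node 3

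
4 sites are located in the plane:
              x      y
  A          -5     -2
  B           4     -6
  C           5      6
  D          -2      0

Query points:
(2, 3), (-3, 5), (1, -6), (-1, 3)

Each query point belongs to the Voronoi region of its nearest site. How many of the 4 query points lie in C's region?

1

(2, 3) — d² to each: A:74, B:85, C:18, D:25 → nearest is C
(-3, 5) — d² to each: A:53, B:170, C:65, D:26 → nearest is D
(1, -6) — d² to each: A:52, B:9, C:160, D:45 → nearest is B
(-1, 3) — d² to each: A:41, B:106, C:45, D:10 → nearest is D
1 of the 4 points has C as nearest.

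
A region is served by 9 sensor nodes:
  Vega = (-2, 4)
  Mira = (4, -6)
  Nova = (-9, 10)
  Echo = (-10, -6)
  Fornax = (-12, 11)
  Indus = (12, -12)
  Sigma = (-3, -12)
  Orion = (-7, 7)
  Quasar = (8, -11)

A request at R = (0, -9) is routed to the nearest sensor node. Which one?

Sigma

Since √ is increasing, it suffices to compare squared distances:
d²(R, Vega) = (0−(-2))² + (-9−4)² = 4 + 169 = 173
d²(R, Mira) = (0−4)² + (-9−(-6))² = 16 + 9 = 25
d²(R, Nova) = (0−(-9))² + (-9−10)² = 81 + 361 = 442
d²(R, Echo) = (0−(-10))² + (-9−(-6))² = 100 + 9 = 109
d²(R, Fornax) = (0−(-12))² + (-9−11)² = 144 + 400 = 544
d²(R, Indus) = (0−12)² + (-9−(-12))² = 144 + 9 = 153
d²(R, Sigma) = (0−(-3))² + (-9−(-12))² = 9 + 9 = 18
d²(R, Orion) = (0−(-7))² + (-9−7)² = 49 + 256 = 305
d²(R, Quasar) = (0−8)² + (-9−(-11))² = 64 + 4 = 68
Sigma is nearest.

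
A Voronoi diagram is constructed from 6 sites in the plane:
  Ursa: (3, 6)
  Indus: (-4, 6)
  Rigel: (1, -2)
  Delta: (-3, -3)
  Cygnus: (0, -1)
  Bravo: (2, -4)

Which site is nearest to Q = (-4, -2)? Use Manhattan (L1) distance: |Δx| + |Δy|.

d(Q, Ursa) = |-4−3| + |-2−6| = 7 + 8 = 15
d(Q, Indus) = |-4−(-4)| + |-2−6| = 0 + 8 = 8
d(Q, Rigel) = |-4−1| + |-2−(-2)| = 5 + 0 = 5
d(Q, Delta) = |-4−(-3)| + |-2−(-3)| = 1 + 1 = 2
d(Q, Cygnus) = |-4−0| + |-2−(-1)| = 4 + 1 = 5
d(Q, Bravo) = |-4−2| + |-2−(-4)| = 6 + 2 = 8
Minimum is at Delta.

Delta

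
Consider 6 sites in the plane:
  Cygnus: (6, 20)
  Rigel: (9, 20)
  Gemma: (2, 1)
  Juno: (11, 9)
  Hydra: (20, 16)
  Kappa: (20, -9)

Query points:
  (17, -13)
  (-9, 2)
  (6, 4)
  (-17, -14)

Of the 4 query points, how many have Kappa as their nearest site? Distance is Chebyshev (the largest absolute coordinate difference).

1

(17, -13) — d to each: Cygnus:33, Rigel:33, Gemma:15, Juno:22, Hydra:29, Kappa:4 → nearest is Kappa
(-9, 2) — d to each: Cygnus:18, Rigel:18, Gemma:11, Juno:20, Hydra:29, Kappa:29 → nearest is Gemma
(6, 4) — d to each: Cygnus:16, Rigel:16, Gemma:4, Juno:5, Hydra:14, Kappa:14 → nearest is Gemma
(-17, -14) — d to each: Cygnus:34, Rigel:34, Gemma:19, Juno:28, Hydra:37, Kappa:37 → nearest is Gemma
1 of the 4 points has Kappa as nearest.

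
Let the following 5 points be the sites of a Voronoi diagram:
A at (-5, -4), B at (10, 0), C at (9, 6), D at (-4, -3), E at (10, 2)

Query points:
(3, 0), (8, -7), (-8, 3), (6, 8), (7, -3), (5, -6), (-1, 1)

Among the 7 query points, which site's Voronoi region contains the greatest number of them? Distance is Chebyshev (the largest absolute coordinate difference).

B

(3, 0) — d to each: A:8, B:7, C:6, D:7, E:7 → nearest is C
(8, -7) — d to each: A:13, B:7, C:13, D:12, E:9 → nearest is B
(-8, 3) — d to each: A:7, B:18, C:17, D:6, E:18 → nearest is D
(6, 8) — d to each: A:12, B:8, C:3, D:11, E:6 → nearest is C
(7, -3) — d to each: A:12, B:3, C:9, D:11, E:5 → nearest is B
(5, -6) — d to each: A:10, B:6, C:12, D:9, E:8 → nearest is B
(-1, 1) — d to each: A:5, B:11, C:10, D:4, E:11 → nearest is D
Tally — B:3, C:2, D:2. B captures the most (3).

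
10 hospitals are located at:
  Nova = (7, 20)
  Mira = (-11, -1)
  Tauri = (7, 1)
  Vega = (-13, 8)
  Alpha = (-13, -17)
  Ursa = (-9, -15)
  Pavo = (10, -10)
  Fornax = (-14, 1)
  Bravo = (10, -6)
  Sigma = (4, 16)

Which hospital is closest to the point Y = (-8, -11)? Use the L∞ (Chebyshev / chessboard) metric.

Ursa

d(Y, Nova) = max(15, 31) = 31
d(Y, Mira) = max(3, 10) = 10
d(Y, Tauri) = max(15, 12) = 15
d(Y, Vega) = max(5, 19) = 19
d(Y, Alpha) = max(5, 6) = 6
d(Y, Ursa) = max(1, 4) = 4
d(Y, Pavo) = max(18, 1) = 18
d(Y, Fornax) = max(6, 12) = 12
d(Y, Bravo) = max(18, 5) = 18
d(Y, Sigma) = max(12, 27) = 27
Minimum is at Ursa.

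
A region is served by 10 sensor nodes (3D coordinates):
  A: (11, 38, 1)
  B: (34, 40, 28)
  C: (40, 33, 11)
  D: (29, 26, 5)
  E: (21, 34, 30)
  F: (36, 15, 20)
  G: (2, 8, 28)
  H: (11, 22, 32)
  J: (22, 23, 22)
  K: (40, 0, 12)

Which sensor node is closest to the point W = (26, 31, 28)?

Compare squared distances (the ordering matches that of the actual distances):
|WA|² = (26−11)² + (31−38)² + (28−1)² = 225 + 49 + 729 = 1003
|WB|² = (26−34)² + (31−40)² + (28−28)² = 64 + 81 + 0 = 145
|WC|² = (26−40)² + (31−33)² + (28−11)² = 196 + 4 + 289 = 489
|WD|² = (26−29)² + (31−26)² + (28−5)² = 9 + 25 + 529 = 563
|WE|² = (26−21)² + (31−34)² + (28−30)² = 25 + 9 + 4 = 38
|WF|² = (26−36)² + (31−15)² + (28−20)² = 100 + 256 + 64 = 420
|WG|² = (26−2)² + (31−8)² + (28−28)² = 576 + 529 + 0 = 1105
|WH|² = (26−11)² + (31−22)² + (28−32)² = 225 + 81 + 16 = 322
|WJ|² = (26−22)² + (31−23)² + (28−22)² = 16 + 64 + 36 = 116
|WK|² = (26−40)² + (31−0)² + (28−12)² = 196 + 961 + 256 = 1413
The smallest is to E, so W lies in the Voronoi region of E.

E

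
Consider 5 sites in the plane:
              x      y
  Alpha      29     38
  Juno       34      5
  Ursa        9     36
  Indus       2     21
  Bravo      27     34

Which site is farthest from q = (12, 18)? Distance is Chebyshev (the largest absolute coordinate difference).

d(q, Alpha) = max(17, 20) = 20
d(q, Juno) = max(22, 13) = 22
d(q, Ursa) = max(3, 18) = 18
d(q, Indus) = max(10, 3) = 10
d(q, Bravo) = max(15, 16) = 16
The largest is to Juno.

Juno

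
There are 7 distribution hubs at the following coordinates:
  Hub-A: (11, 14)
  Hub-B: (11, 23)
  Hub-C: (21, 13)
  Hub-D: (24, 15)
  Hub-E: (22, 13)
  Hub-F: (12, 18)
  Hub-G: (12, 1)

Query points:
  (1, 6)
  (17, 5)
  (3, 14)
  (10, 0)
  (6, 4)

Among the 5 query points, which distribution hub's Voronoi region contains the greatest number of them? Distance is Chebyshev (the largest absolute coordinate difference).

(1, 6) — d to each: Hub-A:10, Hub-B:17, Hub-C:20, Hub-D:23, Hub-E:21, Hub-F:12, Hub-G:11 → nearest is Hub-A
(17, 5) — d to each: Hub-A:9, Hub-B:18, Hub-C:8, Hub-D:10, Hub-E:8, Hub-F:13, Hub-G:5 → nearest is Hub-G
(3, 14) — d to each: Hub-A:8, Hub-B:9, Hub-C:18, Hub-D:21, Hub-E:19, Hub-F:9, Hub-G:13 → nearest is Hub-A
(10, 0) — d to each: Hub-A:14, Hub-B:23, Hub-C:13, Hub-D:15, Hub-E:13, Hub-F:18, Hub-G:2 → nearest is Hub-G
(6, 4) — d to each: Hub-A:10, Hub-B:19, Hub-C:15, Hub-D:18, Hub-E:16, Hub-F:14, Hub-G:6 → nearest is Hub-G
Tally — Hub-A:2, Hub-G:3. Hub-G captures the most (3).

Hub-G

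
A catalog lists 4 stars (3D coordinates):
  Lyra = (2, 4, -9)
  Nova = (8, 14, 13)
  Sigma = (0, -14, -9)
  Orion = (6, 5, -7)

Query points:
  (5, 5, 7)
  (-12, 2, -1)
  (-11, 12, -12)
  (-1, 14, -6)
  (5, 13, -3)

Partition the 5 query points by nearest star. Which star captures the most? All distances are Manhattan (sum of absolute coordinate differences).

(5, 5, 7) — d to each: Lyra:20, Nova:18, Sigma:40, Orion:15 → nearest is Orion
(-12, 2, -1) — d to each: Lyra:24, Nova:46, Sigma:36, Orion:27 → nearest is Lyra
(-11, 12, -12) — d to each: Lyra:24, Nova:46, Sigma:40, Orion:29 → nearest is Lyra
(-1, 14, -6) — d to each: Lyra:16, Nova:28, Sigma:32, Orion:17 → nearest is Lyra
(5, 13, -3) — d to each: Lyra:18, Nova:20, Sigma:38, Orion:13 → nearest is Orion
Tally — Lyra:3, Orion:2. Lyra captures the most (3).

Lyra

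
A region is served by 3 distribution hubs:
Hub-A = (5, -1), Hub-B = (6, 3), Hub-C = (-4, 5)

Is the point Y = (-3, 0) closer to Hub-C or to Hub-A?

Hub-C

Compare squared distances:
d²(Y, Hub-C) = (-3−(-4))² + (0−5)² = 1 + 25 = 26
d²(Y, Hub-A) = (-3−5)² + (0−(-1))² = 64 + 1 = 65
26 < 65, so Hub-C is closer.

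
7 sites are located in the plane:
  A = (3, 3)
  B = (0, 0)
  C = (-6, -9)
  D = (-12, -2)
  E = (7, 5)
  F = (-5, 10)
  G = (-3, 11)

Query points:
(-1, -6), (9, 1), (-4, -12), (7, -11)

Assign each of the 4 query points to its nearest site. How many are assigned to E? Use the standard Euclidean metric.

(-1, -6) — d² to each: A:97, B:37, C:34, D:137, E:185, F:272, G:293 → nearest is C
(9, 1) — d² to each: A:40, B:82, C:325, D:450, E:20, F:277, G:244 → nearest is E
(-4, -12) — d² to each: A:274, B:160, C:13, D:164, E:410, F:485, G:530 → nearest is C
(7, -11) — d² to each: A:212, B:170, C:173, D:442, E:256, F:585, G:584 → nearest is B
1 of the 4 points has E as nearest.

1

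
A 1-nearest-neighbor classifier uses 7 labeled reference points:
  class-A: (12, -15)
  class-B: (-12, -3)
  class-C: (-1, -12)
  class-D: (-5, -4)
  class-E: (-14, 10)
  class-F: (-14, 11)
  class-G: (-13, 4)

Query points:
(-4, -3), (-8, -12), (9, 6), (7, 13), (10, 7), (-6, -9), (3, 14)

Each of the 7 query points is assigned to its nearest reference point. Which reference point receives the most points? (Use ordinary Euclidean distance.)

(-4, -3) — d² to each: class-A:400, class-B:64, class-C:90, class-D:2, class-E:269, class-F:296, class-G:130 → nearest is class-D
(-8, -12) — d² to each: class-A:409, class-B:97, class-C:49, class-D:73, class-E:520, class-F:565, class-G:281 → nearest is class-C
(9, 6) — d² to each: class-A:450, class-B:522, class-C:424, class-D:296, class-E:545, class-F:554, class-G:488 → nearest is class-D
(7, 13) — d² to each: class-A:809, class-B:617, class-C:689, class-D:433, class-E:450, class-F:445, class-G:481 → nearest is class-D
(10, 7) — d² to each: class-A:488, class-B:584, class-C:482, class-D:346, class-E:585, class-F:592, class-G:538 → nearest is class-D
(-6, -9) — d² to each: class-A:360, class-B:72, class-C:34, class-D:26, class-E:425, class-F:464, class-G:218 → nearest is class-D
(3, 14) — d² to each: class-A:922, class-B:514, class-C:692, class-D:388, class-E:305, class-F:298, class-G:356 → nearest is class-F
Tally — class-C:1, class-D:5, class-F:1. class-D captures the most (5).

class-D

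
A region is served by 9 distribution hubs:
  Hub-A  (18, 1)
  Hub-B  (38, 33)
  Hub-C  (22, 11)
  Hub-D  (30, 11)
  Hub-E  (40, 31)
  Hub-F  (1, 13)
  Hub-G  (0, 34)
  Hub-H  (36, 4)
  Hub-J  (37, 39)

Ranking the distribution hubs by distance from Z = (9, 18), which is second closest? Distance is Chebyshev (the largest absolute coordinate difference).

d(Z, Hub-A) = max(9, 17) = 17
d(Z, Hub-B) = max(29, 15) = 29
d(Z, Hub-C) = max(13, 7) = 13
d(Z, Hub-D) = max(21, 7) = 21
d(Z, Hub-E) = max(31, 13) = 31
d(Z, Hub-F) = max(8, 5) = 8
d(Z, Hub-G) = max(9, 16) = 16
d(Z, Hub-H) = max(27, 14) = 27
d(Z, Hub-J) = max(28, 21) = 28
Sorted ascending: Hub-F, Hub-C, Hub-G, … — the second-nearest is Hub-C.

Hub-C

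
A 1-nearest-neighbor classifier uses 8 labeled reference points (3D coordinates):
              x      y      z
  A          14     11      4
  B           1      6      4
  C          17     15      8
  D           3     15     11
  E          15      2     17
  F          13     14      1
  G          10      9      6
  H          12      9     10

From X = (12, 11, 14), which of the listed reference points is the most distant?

B

Squared Euclidean distances:
|XA|² = (12−14)² + (11−11)² + (14−4)² = 4 + 0 + 100 = 104
|XB|² = (12−1)² + (11−6)² + (14−4)² = 121 + 25 + 100 = 246
|XC|² = (12−17)² + (11−15)² + (14−8)² = 25 + 16 + 36 = 77
|XD|² = (12−3)² + (11−15)² + (14−11)² = 81 + 16 + 9 = 106
|XE|² = (12−15)² + (11−2)² + (14−17)² = 9 + 81 + 9 = 99
|XF|² = (12−13)² + (11−14)² + (14−1)² = 1 + 9 + 169 = 179
|XG|² = (12−10)² + (11−9)² + (14−6)² = 4 + 4 + 64 = 72
|XH|² = (12−12)² + (11−9)² + (14−10)² = 0 + 4 + 16 = 20
The largest is to B.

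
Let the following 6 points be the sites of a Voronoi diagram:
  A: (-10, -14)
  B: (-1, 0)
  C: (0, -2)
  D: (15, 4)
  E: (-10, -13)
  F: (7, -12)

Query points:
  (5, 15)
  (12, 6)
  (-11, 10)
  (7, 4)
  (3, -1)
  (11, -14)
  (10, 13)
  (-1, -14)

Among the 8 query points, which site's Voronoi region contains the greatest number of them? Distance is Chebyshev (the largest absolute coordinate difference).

(5, 15) — d to each: A:29, B:15, C:17, D:11, E:28, F:27 → nearest is D
(12, 6) — d to each: A:22, B:13, C:12, D:3, E:22, F:18 → nearest is D
(-11, 10) — d to each: A:24, B:10, C:12, D:26, E:23, F:22 → nearest is B
(7, 4) — d to each: A:18, B:8, C:7, D:8, E:17, F:16 → nearest is C
(3, -1) — d to each: A:13, B:4, C:3, D:12, E:13, F:11 → nearest is C
(11, -14) — d to each: A:21, B:14, C:12, D:18, E:21, F:4 → nearest is F
(10, 13) — d to each: A:27, B:13, C:15, D:9, E:26, F:25 → nearest is D
(-1, -14) — d to each: A:9, B:14, C:12, D:18, E:9, F:8 → nearest is F
Tally — B:1, C:2, D:3, F:2. D captures the most (3).

D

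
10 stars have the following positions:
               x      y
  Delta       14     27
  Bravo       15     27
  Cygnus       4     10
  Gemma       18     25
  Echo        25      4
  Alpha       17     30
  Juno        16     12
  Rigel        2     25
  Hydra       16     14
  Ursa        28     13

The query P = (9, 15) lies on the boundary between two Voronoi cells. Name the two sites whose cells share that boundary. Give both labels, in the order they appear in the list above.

Cygnus and Hydra

Squared distances from P to each site:
d²(P, Delta) = 25 + 144 = 169
d²(P, Bravo) = 36 + 144 = 180
d²(P, Cygnus) = 25 + 25 = 50
d²(P, Gemma) = 81 + 100 = 181
d²(P, Echo) = 256 + 121 = 377
d²(P, Alpha) = 64 + 225 = 289
d²(P, Juno) = 49 + 9 = 58
d²(P, Rigel) = 49 + 100 = 149
d²(P, Hydra) = 49 + 1 = 50
d²(P, Ursa) = 361 + 4 = 365
P is equidistant from Cygnus and Hydra (both at squared distance 50), and every other site is strictly farther — so P lies on the Cygnus–Hydra Voronoi edge.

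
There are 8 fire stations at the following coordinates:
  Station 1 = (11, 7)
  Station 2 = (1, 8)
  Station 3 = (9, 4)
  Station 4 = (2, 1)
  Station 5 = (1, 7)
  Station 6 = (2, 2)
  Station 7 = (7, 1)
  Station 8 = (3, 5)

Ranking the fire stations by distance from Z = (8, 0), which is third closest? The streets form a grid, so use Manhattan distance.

d(Z, Station 1) = |8−11| + |0−7| = 3 + 7 = 10
d(Z, Station 2) = |8−1| + |0−8| = 7 + 8 = 15
d(Z, Station 3) = |8−9| + |0−4| = 1 + 4 = 5
d(Z, Station 4) = |8−2| + |0−1| = 6 + 1 = 7
d(Z, Station 5) = |8−1| + |0−7| = 7 + 7 = 14
d(Z, Station 6) = |8−2| + |0−2| = 6 + 2 = 8
d(Z, Station 7) = |8−7| + |0−1| = 1 + 1 = 2
d(Z, Station 8) = |8−3| + |0−5| = 5 + 5 = 10
Sorted ascending: Station 7, Station 3, Station 4, Station 6, … — the third-nearest is Station 4.

Station 4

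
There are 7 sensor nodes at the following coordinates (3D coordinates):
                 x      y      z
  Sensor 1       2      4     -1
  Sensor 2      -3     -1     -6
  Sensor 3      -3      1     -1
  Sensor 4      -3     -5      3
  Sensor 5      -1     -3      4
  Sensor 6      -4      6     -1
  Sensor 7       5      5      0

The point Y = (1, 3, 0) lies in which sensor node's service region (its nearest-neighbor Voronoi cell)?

Compare squared distances (the ordering matches that of the actual distances):
d²(Y, Sensor 1) = (1−2)² + (3−4)² + (0−(-1))² = 1 + 1 + 1 = 3
d²(Y, Sensor 2) = (1−(-3))² + (3−(-1))² + (0−(-6))² = 16 + 16 + 36 = 68
d²(Y, Sensor 3) = (1−(-3))² + (3−1)² + (0−(-1))² = 16 + 4 + 1 = 21
d²(Y, Sensor 4) = (1−(-3))² + (3−(-5))² + (0−3)² = 16 + 64 + 9 = 89
d²(Y, Sensor 5) = (1−(-1))² + (3−(-3))² + (0−4)² = 4 + 36 + 16 = 56
d²(Y, Sensor 6) = (1−(-4))² + (3−6)² + (0−(-1))² = 25 + 9 + 1 = 35
d²(Y, Sensor 7) = (1−5)² + (3−5)² + (0−0)² = 16 + 4 + 0 = 20
The smallest is to Sensor 1, so Y lies in the Voronoi region of Sensor 1.

Sensor 1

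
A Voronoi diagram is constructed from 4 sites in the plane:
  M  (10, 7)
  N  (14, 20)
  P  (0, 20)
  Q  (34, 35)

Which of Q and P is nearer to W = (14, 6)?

Compare squared distances:
|WQ|² = (14−34)² + (6−35)² = 400 + 841 = 1241
|WP|² = (14−0)² + (6−20)² = 196 + 196 = 392
1241 > 392, so P is closer.

P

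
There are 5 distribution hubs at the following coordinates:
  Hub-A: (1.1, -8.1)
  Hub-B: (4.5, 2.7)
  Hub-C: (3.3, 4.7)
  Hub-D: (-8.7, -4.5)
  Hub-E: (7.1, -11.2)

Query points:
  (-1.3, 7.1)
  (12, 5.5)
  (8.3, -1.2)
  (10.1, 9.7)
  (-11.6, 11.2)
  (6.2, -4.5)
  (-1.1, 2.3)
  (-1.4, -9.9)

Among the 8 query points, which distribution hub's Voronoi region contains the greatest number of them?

(-1.3, 7.1) — d² to each: Hub-A:236.8, Hub-B:53, Hub-C:26.92, Hub-D:189.32, Hub-E:405.45 → nearest is Hub-C
(12, 5.5) — d² to each: Hub-A:303.77, Hub-B:64.09, Hub-C:76.33, Hub-D:528.49, Hub-E:302.9 → nearest is Hub-B
(8.3, -1.2) — d² to each: Hub-A:99.45, Hub-B:29.65, Hub-C:59.81, Hub-D:299.89, Hub-E:101.44 → nearest is Hub-B
(10.1, 9.7) — d² to each: Hub-A:397.84, Hub-B:80.36, Hub-C:71.24, Hub-D:555.08, Hub-E:445.81 → nearest is Hub-C
(-11.6, 11.2) — d² to each: Hub-A:533.78, Hub-B:331.46, Hub-C:264.26, Hub-D:254.9, Hub-E:851.45 → nearest is Hub-D
(6.2, -4.5) — d² to each: Hub-A:38.97, Hub-B:54.73, Hub-C:93.05, Hub-D:222.01, Hub-E:45.7 → nearest is Hub-A
(-1.1, 2.3) — d² to each: Hub-A:113, Hub-B:31.52, Hub-C:25.12, Hub-D:104, Hub-E:249.49 → nearest is Hub-C
(-1.4, -9.9) — d² to each: Hub-A:9.49, Hub-B:193.57, Hub-C:235.25, Hub-D:82.45, Hub-E:73.94 → nearest is Hub-A
Tally — Hub-A:2, Hub-B:2, Hub-C:3, Hub-D:1. Hub-C captures the most (3).

Hub-C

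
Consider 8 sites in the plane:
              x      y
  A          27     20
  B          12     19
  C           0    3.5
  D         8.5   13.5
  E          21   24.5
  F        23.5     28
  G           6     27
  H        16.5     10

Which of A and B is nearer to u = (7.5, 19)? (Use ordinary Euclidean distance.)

Compare squared distances:
|uA|² = (7.5−27)² + (19−20)² = 380.25 + 1 = 381.25
|uB|² = (7.5−12)² + (19−19)² = 20.25 + 0 = 20.25
381.25 > 20.25, so B is closer.

B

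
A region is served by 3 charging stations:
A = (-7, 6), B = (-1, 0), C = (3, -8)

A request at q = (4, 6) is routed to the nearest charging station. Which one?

B

Compare squared distances (the ordering matches that of the actual distances):
|qA|² = 121 + 0 = 121
|qB|² = 25 + 36 = 61
|qC|² = 1 + 196 = 197
Minimum is at B.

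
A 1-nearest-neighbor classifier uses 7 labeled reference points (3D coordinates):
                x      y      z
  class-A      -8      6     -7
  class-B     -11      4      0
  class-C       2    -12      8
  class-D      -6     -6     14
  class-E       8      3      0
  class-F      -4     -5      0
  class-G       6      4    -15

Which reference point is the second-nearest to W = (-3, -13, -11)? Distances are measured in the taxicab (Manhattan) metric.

class-C

d(W, class-A) = |-3−(-8)| + |-13−6| + |-11−(-7)| = 5 + 19 + 4 = 28
d(W, class-B) = |-3−(-11)| + |-13−4| + |-11−0| = 8 + 17 + 11 = 36
d(W, class-C) = |-3−2| + |-13−(-12)| + |-11−8| = 5 + 1 + 19 = 25
d(W, class-D) = |-3−(-6)| + |-13−(-6)| + |-11−14| = 3 + 7 + 25 = 35
d(W, class-E) = |-3−8| + |-13−3| + |-11−0| = 11 + 16 + 11 = 38
d(W, class-F) = |-3−(-4)| + |-13−(-5)| + |-11−0| = 1 + 8 + 11 = 20
d(W, class-G) = |-3−6| + |-13−4| + |-11−(-15)| = 9 + 17 + 4 = 30
Sorted ascending: class-F, class-C, class-A, … — the second-nearest is class-C.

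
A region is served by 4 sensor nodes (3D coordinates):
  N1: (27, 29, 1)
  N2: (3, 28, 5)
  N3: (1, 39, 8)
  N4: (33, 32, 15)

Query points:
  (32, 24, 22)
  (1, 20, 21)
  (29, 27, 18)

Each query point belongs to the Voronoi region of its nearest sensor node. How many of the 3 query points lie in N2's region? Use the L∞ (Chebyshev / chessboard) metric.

(32, 24, 22) — d to each: N1:21, N2:29, N3:31, N4:8 → nearest is N4
(1, 20, 21) — d to each: N1:26, N2:16, N3:19, N4:32 → nearest is N2
(29, 27, 18) — d to each: N1:17, N2:26, N3:28, N4:5 → nearest is N4
1 of the 3 points has N2 as nearest.

1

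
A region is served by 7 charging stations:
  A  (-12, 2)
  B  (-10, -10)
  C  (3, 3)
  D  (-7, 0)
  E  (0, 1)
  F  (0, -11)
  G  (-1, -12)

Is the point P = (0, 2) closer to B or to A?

A

Compare squared distances:
|PB|² = (0−(-10))² + (2−(-10))² = 100 + 144 = 244
|PA|² = (0−(-12))² + (2−2)² = 144 + 0 = 144
244 > 144, so A is closer.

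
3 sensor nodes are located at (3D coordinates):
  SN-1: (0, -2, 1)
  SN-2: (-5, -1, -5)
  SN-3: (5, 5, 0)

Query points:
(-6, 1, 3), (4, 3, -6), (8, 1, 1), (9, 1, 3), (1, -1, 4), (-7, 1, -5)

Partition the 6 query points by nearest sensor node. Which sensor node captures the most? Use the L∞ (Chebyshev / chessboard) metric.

SN-3

(-6, 1, 3) — d to each: SN-1:6, SN-2:8, SN-3:11 → nearest is SN-1
(4, 3, -6) — d to each: SN-1:7, SN-2:9, SN-3:6 → nearest is SN-3
(8, 1, 1) — d to each: SN-1:8, SN-2:13, SN-3:4 → nearest is SN-3
(9, 1, 3) — d to each: SN-1:9, SN-2:14, SN-3:4 → nearest is SN-3
(1, -1, 4) — d to each: SN-1:3, SN-2:9, SN-3:6 → nearest is SN-1
(-7, 1, -5) — d to each: SN-1:7, SN-2:2, SN-3:12 → nearest is SN-2
Tally — SN-1:2, SN-2:1, SN-3:3. SN-3 captures the most (3).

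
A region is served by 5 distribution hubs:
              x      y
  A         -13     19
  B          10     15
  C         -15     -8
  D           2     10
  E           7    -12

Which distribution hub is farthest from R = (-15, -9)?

B

Since √ is increasing, it suffices to compare squared distances:
|RA|² = 4 + 784 = 788
|RB|² = 625 + 576 = 1201
|RC|² = 0 + 1 = 1
|RD|² = 289 + 361 = 650
|RE|² = 484 + 9 = 493
The largest is to B.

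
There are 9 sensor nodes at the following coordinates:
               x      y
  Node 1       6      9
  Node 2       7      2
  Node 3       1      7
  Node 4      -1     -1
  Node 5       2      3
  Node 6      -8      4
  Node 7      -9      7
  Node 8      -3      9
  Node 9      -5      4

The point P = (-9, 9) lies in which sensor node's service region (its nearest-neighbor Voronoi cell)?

Squared Euclidean distances:
d²(P, Node 1) = (-9−6)² + (9−9)² = 225 + 0 = 225
d²(P, Node 2) = (-9−7)² + (9−2)² = 256 + 49 = 305
d²(P, Node 3) = (-9−1)² + (9−7)² = 100 + 4 = 104
d²(P, Node 4) = (-9−(-1))² + (9−(-1))² = 64 + 100 = 164
d²(P, Node 5) = (-9−2)² + (9−3)² = 121 + 36 = 157
d²(P, Node 6) = (-9−(-8))² + (9−4)² = 1 + 25 = 26
d²(P, Node 7) = (-9−(-9))² + (9−7)² = 0 + 4 = 4
d²(P, Node 8) = (-9−(-3))² + (9−9)² = 36 + 0 = 36
d²(P, Node 9) = (-9−(-5))² + (9−4)² = 16 + 25 = 41
Minimum is at Node 7.

Node 7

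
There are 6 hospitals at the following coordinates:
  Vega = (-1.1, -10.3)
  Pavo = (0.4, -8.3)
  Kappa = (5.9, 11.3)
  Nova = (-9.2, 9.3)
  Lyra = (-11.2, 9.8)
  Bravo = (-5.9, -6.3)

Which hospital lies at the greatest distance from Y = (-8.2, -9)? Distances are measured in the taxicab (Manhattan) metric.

d(Y, Vega) = |-8.2−(-1.1)| + |-9−(-10.3)| = 7.1 + 1.3 = 8.4
d(Y, Pavo) = |-8.2−0.4| + |-9−(-8.3)| = 8.6 + 0.7 = 9.3
d(Y, Kappa) = |-8.2−5.9| + |-9−11.3| = 14.1 + 20.3 = 34.4
d(Y, Nova) = |-8.2−(-9.2)| + |-9−9.3| = 1 + 18.3 = 19.3
d(Y, Lyra) = |-8.2−(-11.2)| + |-9−9.8| = 3 + 18.8 = 21.8
d(Y, Bravo) = |-8.2−(-5.9)| + |-9−(-6.3)| = 2.3 + 2.7 = 5
The largest is to Kappa.

Kappa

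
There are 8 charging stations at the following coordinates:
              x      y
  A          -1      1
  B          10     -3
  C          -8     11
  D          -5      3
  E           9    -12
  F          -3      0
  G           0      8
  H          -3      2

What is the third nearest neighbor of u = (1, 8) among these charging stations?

A

Squared Euclidean distances:
|uA|² = (1−(-1))² + (8−1)² = 4 + 49 = 53
|uB|² = (1−10)² + (8−(-3))² = 81 + 121 = 202
|uC|² = (1−(-8))² + (8−11)² = 81 + 9 = 90
|uD|² = (1−(-5))² + (8−3)² = 36 + 25 = 61
|uE|² = (1−9)² + (8−(-12))² = 64 + 400 = 464
|uF|² = (1−(-3))² + (8−0)² = 16 + 64 = 80
|uG|² = (1−0)² + (8−8)² = 1 + 0 = 1
|uH|² = (1−(-3))² + (8−2)² = 16 + 36 = 52
Sorted ascending: G, H, A, D, … — the third-nearest is A.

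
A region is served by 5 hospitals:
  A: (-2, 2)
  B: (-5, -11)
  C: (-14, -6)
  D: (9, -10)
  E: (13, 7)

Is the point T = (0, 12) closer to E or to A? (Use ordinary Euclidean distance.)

Compare squared distances:
|TE|² = (0−13)² + (12−7)² = 169 + 25 = 194
|TA|² = (0−(-2))² + (12−2)² = 4 + 100 = 104
194 > 104, so A is closer.

A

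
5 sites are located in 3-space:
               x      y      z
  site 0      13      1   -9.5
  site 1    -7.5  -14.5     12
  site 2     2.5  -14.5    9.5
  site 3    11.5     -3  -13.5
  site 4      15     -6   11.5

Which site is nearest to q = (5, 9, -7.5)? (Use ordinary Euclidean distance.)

Compare squared distances (the ordering matches that of the actual distances):
d²(q, site 0) = 64 + 64 + 4 = 132
d²(q, site 1) = 156.25 + 552.25 + 380.25 = 1088.75
d²(q, site 2) = 6.25 + 552.25 + 289 = 847.5
d²(q, site 3) = 42.25 + 144 + 36 = 222.25
d²(q, site 4) = 100 + 225 + 361 = 686
The smallest is to site 0, so q lies in the Voronoi region of site 0.

site 0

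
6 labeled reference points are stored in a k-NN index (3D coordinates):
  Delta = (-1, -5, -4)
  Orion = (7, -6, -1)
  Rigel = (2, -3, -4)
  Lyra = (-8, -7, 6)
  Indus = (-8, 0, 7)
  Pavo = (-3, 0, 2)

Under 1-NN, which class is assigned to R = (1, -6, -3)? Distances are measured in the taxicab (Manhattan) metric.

d(R, Delta) = |1−(-1)| + |-6−(-5)| + |-3−(-4)| = 2 + 1 + 1 = 4
d(R, Orion) = |1−7| + |-6−(-6)| + |-3−(-1)| = 6 + 0 + 2 = 8
d(R, Rigel) = |1−2| + |-6−(-3)| + |-3−(-4)| = 1 + 3 + 1 = 5
d(R, Lyra) = |1−(-8)| + |-6−(-7)| + |-3−6| = 9 + 1 + 9 = 19
d(R, Indus) = |1−(-8)| + |-6−0| + |-3−7| = 9 + 6 + 10 = 25
d(R, Pavo) = |1−(-3)| + |-6−0| + |-3−2| = 4 + 6 + 5 = 15
The smallest is to Delta, so R lies in the Voronoi region of Delta.

Delta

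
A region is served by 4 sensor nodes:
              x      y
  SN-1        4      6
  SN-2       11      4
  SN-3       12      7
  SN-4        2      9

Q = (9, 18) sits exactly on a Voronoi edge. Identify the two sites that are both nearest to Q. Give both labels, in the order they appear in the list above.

SN-3 and SN-4

Squared distances from Q to each site:
d²(Q, SN-1) = (9−4)² + (18−6)² = 25 + 144 = 169
d²(Q, SN-2) = (9−11)² + (18−4)² = 4 + 196 = 200
d²(Q, SN-3) = (9−12)² + (18−7)² = 9 + 121 = 130
d²(Q, SN-4) = (9−2)² + (18−9)² = 49 + 81 = 130
Q is equidistant from SN-3 and SN-4 (both at squared distance 130), and every other site is strictly farther — so Q lies on the SN-3–SN-4 Voronoi edge.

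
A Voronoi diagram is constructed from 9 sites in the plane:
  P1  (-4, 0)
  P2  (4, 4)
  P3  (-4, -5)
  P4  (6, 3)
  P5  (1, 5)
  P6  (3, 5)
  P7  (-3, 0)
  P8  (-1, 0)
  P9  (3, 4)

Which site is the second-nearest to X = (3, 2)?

P2

Squared Euclidean distances:
|XP1|² = 49 + 4 = 53
|XP2|² = 1 + 4 = 5
|XP3|² = 49 + 49 = 98
|XP4|² = 9 + 1 = 10
|XP5|² = 4 + 9 = 13
|XP6|² = 0 + 9 = 9
|XP7|² = 36 + 4 = 40
|XP8|² = 16 + 4 = 20
|XP9|² = 0 + 4 = 4
Sorted ascending: P9, P2, P6, … — the second-nearest is P2.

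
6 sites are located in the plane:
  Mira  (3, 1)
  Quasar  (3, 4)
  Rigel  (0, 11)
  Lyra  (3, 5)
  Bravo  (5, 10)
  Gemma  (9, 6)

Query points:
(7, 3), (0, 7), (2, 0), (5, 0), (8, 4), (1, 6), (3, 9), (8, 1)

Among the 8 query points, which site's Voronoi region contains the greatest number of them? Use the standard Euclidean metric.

Mira

(7, 3) — d² to each: Mira:20, Quasar:17, Rigel:113, Lyra:20, Bravo:53, Gemma:13 → nearest is Gemma
(0, 7) — d² to each: Mira:45, Quasar:18, Rigel:16, Lyra:13, Bravo:34, Gemma:82 → nearest is Lyra
(2, 0) — d² to each: Mira:2, Quasar:17, Rigel:125, Lyra:26, Bravo:109, Gemma:85 → nearest is Mira
(5, 0) — d² to each: Mira:5, Quasar:20, Rigel:146, Lyra:29, Bravo:100, Gemma:52 → nearest is Mira
(8, 4) — d² to each: Mira:34, Quasar:25, Rigel:113, Lyra:26, Bravo:45, Gemma:5 → nearest is Gemma
(1, 6) — d² to each: Mira:29, Quasar:8, Rigel:26, Lyra:5, Bravo:32, Gemma:64 → nearest is Lyra
(3, 9) — d² to each: Mira:64, Quasar:25, Rigel:13, Lyra:16, Bravo:5, Gemma:45 → nearest is Bravo
(8, 1) — d² to each: Mira:25, Quasar:34, Rigel:164, Lyra:41, Bravo:90, Gemma:26 → nearest is Mira
Tally — Mira:3, Lyra:2, Bravo:1, Gemma:2. Mira captures the most (3).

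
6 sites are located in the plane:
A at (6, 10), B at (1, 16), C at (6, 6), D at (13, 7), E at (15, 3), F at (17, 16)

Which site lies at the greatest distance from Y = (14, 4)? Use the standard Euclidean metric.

Compare squared distances (the ordering matches that of the actual distances):
|YA|² = (14−6)² + (4−10)² = 64 + 36 = 100
|YB|² = (14−1)² + (4−16)² = 169 + 144 = 313
|YC|² = (14−6)² + (4−6)² = 64 + 4 = 68
|YD|² = (14−13)² + (4−7)² = 1 + 9 = 10
|YE|² = (14−15)² + (4−3)² = 1 + 1 = 2
|YF|² = (14−17)² + (4−16)² = 9 + 144 = 153
The largest is to B.

B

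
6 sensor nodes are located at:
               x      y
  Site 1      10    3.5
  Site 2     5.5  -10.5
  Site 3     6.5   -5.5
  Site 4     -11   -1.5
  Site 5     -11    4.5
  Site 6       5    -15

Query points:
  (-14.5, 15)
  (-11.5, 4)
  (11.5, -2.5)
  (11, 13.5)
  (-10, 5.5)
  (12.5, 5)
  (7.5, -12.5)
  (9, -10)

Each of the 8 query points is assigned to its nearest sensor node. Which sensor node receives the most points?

(-14.5, 15) — d² to each: Site 1:732.5, Site 2:1050.25, Site 3:861.25, Site 4:284.5, Site 5:122.5, Site 6:1280.25 → nearest is Site 5
(-11.5, 4) — d² to each: Site 1:462.5, Site 2:499.25, Site 3:414.25, Site 4:30.5, Site 5:0.5, Site 6:633.25 → nearest is Site 5
(11.5, -2.5) — d² to each: Site 1:38.25, Site 2:100, Site 3:34, Site 4:507.25, Site 5:555.25, Site 6:198.5 → nearest is Site 3
(11, 13.5) — d² to each: Site 1:101, Site 2:606.25, Site 3:381.25, Site 4:709, Site 5:565, Site 6:848.25 → nearest is Site 1
(-10, 5.5) — d² to each: Site 1:404, Site 2:496.25, Site 3:393.25, Site 4:50, Site 5:2, Site 6:645.25 → nearest is Site 5
(12.5, 5) — d² to each: Site 1:8.5, Site 2:289.25, Site 3:146.25, Site 4:594.5, Site 5:552.5, Site 6:456.25 → nearest is Site 1
(7.5, -12.5) — d² to each: Site 1:262.25, Site 2:8, Site 3:50, Site 4:463.25, Site 5:631.25, Site 6:12.5 → nearest is Site 2
(9, -10) — d² to each: Site 1:183.25, Site 2:12.5, Site 3:26.5, Site 4:472.25, Site 5:610.25, Site 6:41 → nearest is Site 2
Tally — Site 1:2, Site 2:2, Site 3:1, Site 5:3. Site 5 captures the most (3).

Site 5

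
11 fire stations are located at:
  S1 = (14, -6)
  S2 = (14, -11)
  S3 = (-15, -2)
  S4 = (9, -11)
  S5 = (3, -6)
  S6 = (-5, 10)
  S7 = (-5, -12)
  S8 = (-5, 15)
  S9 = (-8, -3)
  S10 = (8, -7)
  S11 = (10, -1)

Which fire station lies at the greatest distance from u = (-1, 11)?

Compare squared distances (the ordering matches that of the actual distances):
|uS1|² = (-1−14)² + (11−(-6))² = 225 + 289 = 514
|uS2|² = (-1−14)² + (11−(-11))² = 225 + 484 = 709
|uS3|² = (-1−(-15))² + (11−(-2))² = 196 + 169 = 365
|uS4|² = (-1−9)² + (11−(-11))² = 100 + 484 = 584
|uS5|² = (-1−3)² + (11−(-6))² = 16 + 289 = 305
|uS6|² = (-1−(-5))² + (11−10)² = 16 + 1 = 17
|uS7|² = (-1−(-5))² + (11−(-12))² = 16 + 529 = 545
|uS8|² = (-1−(-5))² + (11−15)² = 16 + 16 = 32
|uS9|² = (-1−(-8))² + (11−(-3))² = 49 + 196 = 245
d²(u, S10) = (-1−8)² + (11−(-7))² = 81 + 324 = 405
d²(u, S11) = (-1−10)² + (11−(-1))² = 121 + 144 = 265
The largest is to S2.

S2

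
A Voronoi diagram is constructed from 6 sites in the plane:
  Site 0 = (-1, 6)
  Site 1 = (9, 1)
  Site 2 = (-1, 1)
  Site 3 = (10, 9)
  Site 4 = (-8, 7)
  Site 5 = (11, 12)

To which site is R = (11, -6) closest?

Site 1

Since √ is increasing, it suffices to compare squared distances:
d²(R, Site 0) = (11−(-1))² + (-6−6)² = 144 + 144 = 288
d²(R, Site 1) = (11−9)² + (-6−1)² = 4 + 49 = 53
d²(R, Site 2) = (11−(-1))² + (-6−1)² = 144 + 49 = 193
d²(R, Site 3) = (11−10)² + (-6−9)² = 1 + 225 = 226
d²(R, Site 4) = (11−(-8))² + (-6−7)² = 361 + 169 = 530
d²(R, Site 5) = (11−11)² + (-6−12)² = 0 + 324 = 324
The smallest is to Site 1, so R lies in the Voronoi region of Site 1.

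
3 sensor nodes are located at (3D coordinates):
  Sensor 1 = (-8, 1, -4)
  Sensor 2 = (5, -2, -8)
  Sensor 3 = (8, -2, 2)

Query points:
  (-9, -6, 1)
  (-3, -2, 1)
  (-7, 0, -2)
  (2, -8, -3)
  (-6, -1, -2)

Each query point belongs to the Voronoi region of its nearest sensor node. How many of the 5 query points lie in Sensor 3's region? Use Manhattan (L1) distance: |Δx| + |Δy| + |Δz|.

1

(-9, -6, 1) — d to each: Sensor 1:13, Sensor 2:27, Sensor 3:22 → nearest is Sensor 1
(-3, -2, 1) — d to each: Sensor 1:13, Sensor 2:17, Sensor 3:12 → nearest is Sensor 3
(-7, 0, -2) — d to each: Sensor 1:4, Sensor 2:20, Sensor 3:21 → nearest is Sensor 1
(2, -8, -3) — d to each: Sensor 1:20, Sensor 2:14, Sensor 3:17 → nearest is Sensor 2
(-6, -1, -2) — d to each: Sensor 1:6, Sensor 2:18, Sensor 3:19 → nearest is Sensor 1
1 of the 5 points has Sensor 3 as nearest.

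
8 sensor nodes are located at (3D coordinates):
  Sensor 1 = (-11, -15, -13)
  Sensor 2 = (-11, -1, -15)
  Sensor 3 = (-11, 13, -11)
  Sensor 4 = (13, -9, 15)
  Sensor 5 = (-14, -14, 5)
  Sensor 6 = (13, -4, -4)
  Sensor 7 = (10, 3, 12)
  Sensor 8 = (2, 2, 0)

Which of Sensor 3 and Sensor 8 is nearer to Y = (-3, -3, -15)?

Sensor 8

Compare squared distances:
d²(Y, Sensor 3) = (-3−(-11))² + (-3−13)² + (-15−(-11))² = 64 + 256 + 16 = 336
d²(Y, Sensor 8) = (-3−2)² + (-3−2)² + (-15−0)² = 25 + 25 + 225 = 275
336 > 275, so Sensor 8 is closer.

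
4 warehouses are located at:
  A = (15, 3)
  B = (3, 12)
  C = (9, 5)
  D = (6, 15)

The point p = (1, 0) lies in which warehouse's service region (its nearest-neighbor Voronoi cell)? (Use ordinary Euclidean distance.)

Since √ is increasing, it suffices to compare squared distances:
|pA|² = 196 + 9 = 205
|pB|² = 4 + 144 = 148
|pC|² = 64 + 25 = 89
|pD|² = 25 + 225 = 250
Minimum is at C.

C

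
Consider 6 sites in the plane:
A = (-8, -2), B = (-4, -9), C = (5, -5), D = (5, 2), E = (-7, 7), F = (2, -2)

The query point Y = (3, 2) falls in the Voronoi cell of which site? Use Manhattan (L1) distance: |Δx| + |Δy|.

D

d(Y,A) = |3−(-8)| + |2−(-2)| = 11 + 4 = 15
d(Y,B) = |3−(-4)| + |2−(-9)| = 7 + 11 = 18
d(Y,C) = |3−5| + |2−(-5)| = 2 + 7 = 9
d(Y,D) = |3−5| + |2−2| = 2 + 0 = 2
d(Y,E) = |3−(-7)| + |2−7| = 10 + 5 = 15
d(Y,F) = |3−2| + |2−(-2)| = 1 + 4 = 5
The smallest is to D, so Y lies in the Voronoi region of D.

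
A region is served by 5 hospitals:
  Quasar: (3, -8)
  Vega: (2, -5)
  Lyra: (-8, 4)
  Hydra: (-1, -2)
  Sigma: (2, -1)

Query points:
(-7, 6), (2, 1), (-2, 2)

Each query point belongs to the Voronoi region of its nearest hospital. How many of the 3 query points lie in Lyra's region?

(-7, 6) — d² to each: Quasar:296, Vega:202, Lyra:5, Hydra:100, Sigma:130 → nearest is Lyra
(2, 1) — d² to each: Quasar:82, Vega:36, Lyra:109, Hydra:18, Sigma:4 → nearest is Sigma
(-2, 2) — d² to each: Quasar:125, Vega:65, Lyra:40, Hydra:17, Sigma:25 → nearest is Hydra
1 of the 3 points has Lyra as nearest.

1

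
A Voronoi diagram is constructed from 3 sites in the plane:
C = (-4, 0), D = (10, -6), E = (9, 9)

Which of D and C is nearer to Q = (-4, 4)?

C

Compare squared distances:
|QD|² = (-4−10)² + (4−(-6))² = 196 + 100 = 296
|QC|² = (-4−(-4))² + (4−0)² = 0 + 16 = 16
296 > 16, so C is closer.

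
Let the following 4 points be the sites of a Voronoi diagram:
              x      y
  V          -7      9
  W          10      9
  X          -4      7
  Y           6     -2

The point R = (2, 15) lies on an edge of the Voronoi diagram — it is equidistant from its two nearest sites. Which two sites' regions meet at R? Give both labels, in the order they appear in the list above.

Squared distances from R to each site:
|RV|² = (2−(-7))² + (15−9)² = 81 + 36 = 117
|RW|² = (2−10)² + (15−9)² = 64 + 36 = 100
|RX|² = (2−(-4))² + (15−7)² = 36 + 64 = 100
|RY|² = (2−6)² + (15−(-2))² = 16 + 289 = 305
R is equidistant from W and X (both at squared distance 100), and every other site is strictly farther — so R lies on the W–X Voronoi edge.

W and X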